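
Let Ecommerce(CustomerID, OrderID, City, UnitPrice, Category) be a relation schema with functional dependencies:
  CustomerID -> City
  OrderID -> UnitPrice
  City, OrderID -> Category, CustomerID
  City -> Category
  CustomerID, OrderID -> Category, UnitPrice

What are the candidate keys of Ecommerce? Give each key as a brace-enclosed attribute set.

No FD produces {OrderID}, so it must be in every candidate key.
Closure of {City, OrderID} is {Category, City, CustomerID, OrderID, UnitPrice}, the whole schema; {City, OrderID} is a candidate key.
Closure of {CustomerID, OrderID} is {Category, City, CustomerID, OrderID, UnitPrice}, the whole schema; {CustomerID, OrderID} is a candidate key.
These are minimal and exhaustive — every other superkey contains one of them.

{City, OrderID}, {CustomerID, OrderID}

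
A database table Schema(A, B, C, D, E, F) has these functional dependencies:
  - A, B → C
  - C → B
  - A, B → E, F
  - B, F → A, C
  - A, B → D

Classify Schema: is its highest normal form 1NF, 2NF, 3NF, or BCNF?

Candidate keys: {A, B}, {A, C}, {B, F}, {C, F}. Prime attributes: {A, B, C, F}.
C → B: {C}⁺ = {B, C}, which is not all of the attributes, so the left side is not a superkey — BCNF is violated.
Since {B} ⊆ prime attributes and every other non-superkey FD also has a prime right side, the schema is in 3NF.

3NF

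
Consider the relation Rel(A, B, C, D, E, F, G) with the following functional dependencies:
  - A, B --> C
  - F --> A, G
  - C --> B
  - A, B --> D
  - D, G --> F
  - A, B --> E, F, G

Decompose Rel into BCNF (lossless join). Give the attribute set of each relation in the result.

Candidate keys of the original relation: {A, B}, {A, C}, {B, D, G}, {B, F}, {C, D, G}, {C, F}.
{A, B, C, D, E, F, G}: {F} determines {A, F, G} here but is not a superkey — split on F --> A, G, giving {A, F, G} and {B, C, D, E, F}.
{A, F, G} has no BCNF violation.
{B, C, D, E, F}: {C} determines {B, C} here but is not a superkey — split on C --> B, giving {B, C} and {C, D, E, F}.
{B, C} has no BCNF violation.
{C, D, E, F} has no BCNF violation.

{A, F, G}; {B, C}; {C, D, E, F}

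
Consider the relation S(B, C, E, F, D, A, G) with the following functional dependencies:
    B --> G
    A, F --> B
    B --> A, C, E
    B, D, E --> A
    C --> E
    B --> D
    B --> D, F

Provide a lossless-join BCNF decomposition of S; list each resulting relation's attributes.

{A, B, C, D, F, G}; {C, E}

Candidate keys of the original relation: {A, F}, {B}.
In {A, B, C, D, E, F, G}, {C} is not a superkey ({C}⁺ restricted to this set is {C, E}), so split on C --> E into {C, E} and {A, B, C, D, F, G}.
{C, E} is in BCNF.
{A, B, C, D, F, G} is in BCNF.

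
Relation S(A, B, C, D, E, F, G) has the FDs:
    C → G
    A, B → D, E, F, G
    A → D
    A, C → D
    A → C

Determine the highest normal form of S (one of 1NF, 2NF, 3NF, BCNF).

1NF

Candidate key: {A, B}. Prime attributes: {A, B}.
C → G breaks BCNF: {C}⁺ = {C, G}, so {C} is not a superkey.
C → G has non-prime {G} on the right and a non-superkey on the left, so 3NF fails.
The proper key subset {A} of {A, B} determines non-prime {C, D, G}, so the relation is not even in 2NF.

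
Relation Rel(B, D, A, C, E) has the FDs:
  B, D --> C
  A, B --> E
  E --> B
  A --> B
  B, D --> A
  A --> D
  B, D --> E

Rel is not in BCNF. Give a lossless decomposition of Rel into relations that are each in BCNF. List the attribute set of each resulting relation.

{A, C, D, E}; {B, E}

Candidate keys of the original relation: {A}, {B, D}, {D, E}.
In {A, B, C, D, E}, {E} is not a superkey ({E}⁺ restricted to this set is {B, E}), so split on E --> B into {B, E} and {A, C, D, E}.
{B, E}: every determinant is a superkey — BCNF.
{A, C, D, E}: every determinant is a superkey — BCNF.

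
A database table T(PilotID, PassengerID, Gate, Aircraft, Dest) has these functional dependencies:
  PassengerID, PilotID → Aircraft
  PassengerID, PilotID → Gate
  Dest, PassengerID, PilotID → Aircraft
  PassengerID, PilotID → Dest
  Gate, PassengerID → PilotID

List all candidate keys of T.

{Gate, PassengerID}, {PassengerID, PilotID}

Attributes never on any right-hand side: {PassengerID} — every candidate key must contain it.
Closure of {Gate, PassengerID} is {Aircraft, Dest, Gate, PassengerID, PilotID}, the whole schema; {Gate, PassengerID} is a candidate key.
Closure of {PassengerID, PilotID} is {Aircraft, Dest, Gate, PassengerID, PilotID}, the whole schema; {PassengerID, PilotID} is a candidate key.
Any other superkey properly contains one of these, so there are no further candidate keys.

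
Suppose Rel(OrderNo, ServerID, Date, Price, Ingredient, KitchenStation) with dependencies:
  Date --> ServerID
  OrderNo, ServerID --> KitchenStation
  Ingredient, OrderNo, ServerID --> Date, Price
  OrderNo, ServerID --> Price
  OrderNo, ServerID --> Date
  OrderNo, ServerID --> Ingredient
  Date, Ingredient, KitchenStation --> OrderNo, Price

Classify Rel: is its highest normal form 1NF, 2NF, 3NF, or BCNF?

Candidate keys: {Date, Ingredient, KitchenStation}, {Date, OrderNo}, {OrderNo, ServerID}. Prime attributes: {Date, Ingredient, KitchenStation, OrderNo, ServerID}.
Date --> ServerID breaks BCNF: {Date}⁺ = {Date, ServerID}, so {Date} is not a superkey.
Since {ServerID} ⊆ prime attributes and every other non-superkey FD also has a prime right side, the schema is in 3NF.

3NF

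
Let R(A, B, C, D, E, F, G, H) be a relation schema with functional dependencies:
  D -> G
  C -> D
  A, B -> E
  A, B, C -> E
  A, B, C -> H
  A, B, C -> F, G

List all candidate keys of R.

{A, B, C}

Attributes never on any right-hand side: {A, B, C} — every candidate key must contain all of them.
{A, B, C}⁺ = {A, B, C, D, E, F, G, H}, which is every attribute, so {A, B, C} is a candidate key.
No smaller or unrelated set reaches every attribute, so there are no other keys.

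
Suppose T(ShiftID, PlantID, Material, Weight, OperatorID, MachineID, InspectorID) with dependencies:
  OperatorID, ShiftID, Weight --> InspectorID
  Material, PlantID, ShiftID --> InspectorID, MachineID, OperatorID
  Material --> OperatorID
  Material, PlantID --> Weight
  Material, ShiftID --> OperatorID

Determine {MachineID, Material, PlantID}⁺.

{MachineID, Material, OperatorID, PlantID, Weight}

Start with {MachineID, Material, PlantID}.
Material --> OperatorID applies; add {OperatorID} → now {MachineID, Material, OperatorID, PlantID}.
Material, PlantID --> Weight applies; add {Weight} → now {MachineID, Material, OperatorID, PlantID, Weight}.
No further FD applies.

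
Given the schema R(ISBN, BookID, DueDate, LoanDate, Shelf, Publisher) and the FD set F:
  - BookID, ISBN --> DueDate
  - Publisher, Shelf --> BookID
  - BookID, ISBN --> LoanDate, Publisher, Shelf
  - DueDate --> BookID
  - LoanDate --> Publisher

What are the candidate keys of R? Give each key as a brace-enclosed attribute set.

{BookID, ISBN}, {DueDate, ISBN}, {ISBN, LoanDate, Shelf}, {ISBN, Publisher, Shelf}

Attributes never on any right-hand side: {ISBN} — every candidate key must contain it.
{BookID, ISBN}⁺ = {BookID, DueDate, ISBN, LoanDate, Publisher, Shelf}, which is every attribute, so {BookID, ISBN} is a candidate key.
{DueDate, ISBN}⁺ = {BookID, DueDate, ISBN, LoanDate, Publisher, Shelf}, which is every attribute, so {DueDate, ISBN} is a candidate key.
{ISBN, LoanDate, Shelf}⁺ = {BookID, DueDate, ISBN, LoanDate, Publisher, Shelf}, which is every attribute, so {ISBN, LoanDate, Shelf} is a candidate key.
{ISBN, Publisher, Shelf}⁺ = {BookID, DueDate, ISBN, LoanDate, Publisher, Shelf}, which is every attribute, so {ISBN, Publisher, Shelf} is a candidate key.
These are minimal and exhaustive — every other superkey contains one of them.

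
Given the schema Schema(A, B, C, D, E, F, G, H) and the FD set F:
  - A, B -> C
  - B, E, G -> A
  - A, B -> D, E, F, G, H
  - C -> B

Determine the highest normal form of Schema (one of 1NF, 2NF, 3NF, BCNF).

3NF

Candidate keys: {A, B}, {A, C}, {B, E, G}, {C, E, G}. Prime attributes: {A, B, C, E, G}.
C -> B breaks BCNF: {C}⁺ = {B, C}, so {C} is not a superkey.
Its right-hand attributes {B} are all prime, as are those of every other non-superkey FD — the relation is in 3NF.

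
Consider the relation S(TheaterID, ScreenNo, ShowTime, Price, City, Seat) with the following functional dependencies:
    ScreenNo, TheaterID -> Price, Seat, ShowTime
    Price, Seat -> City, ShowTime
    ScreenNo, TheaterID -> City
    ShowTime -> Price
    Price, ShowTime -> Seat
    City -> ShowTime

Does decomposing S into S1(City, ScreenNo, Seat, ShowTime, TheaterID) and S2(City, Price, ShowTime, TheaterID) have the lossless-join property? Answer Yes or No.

Yes

S1 ∩ S2 = {City, ShowTime, TheaterID}; its closure under F is {City, Price, Seat, ShowTime, TheaterID}.
S2 is contained in that closure, so S1 ∩ S2 -> S2 holds and the join is lossless.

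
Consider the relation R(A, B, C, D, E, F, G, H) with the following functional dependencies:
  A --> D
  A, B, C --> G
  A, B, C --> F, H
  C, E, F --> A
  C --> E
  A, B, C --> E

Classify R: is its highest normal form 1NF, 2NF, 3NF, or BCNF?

1NF

Candidate keys: {A, B, C}, {B, C, F}. Prime attributes: {A, B, C, F}.
A --> D: {A}⁺ = {A, D}, which is not all of the attributes, so the left side is not a superkey — BCNF is violated.
Because {D} is non-prime and the left side of A --> D is not a superkey, the relation is not in 3NF.
The proper key subset {A} of {A, B, C} determines non-prime {D}, so the relation is not even in 2NF.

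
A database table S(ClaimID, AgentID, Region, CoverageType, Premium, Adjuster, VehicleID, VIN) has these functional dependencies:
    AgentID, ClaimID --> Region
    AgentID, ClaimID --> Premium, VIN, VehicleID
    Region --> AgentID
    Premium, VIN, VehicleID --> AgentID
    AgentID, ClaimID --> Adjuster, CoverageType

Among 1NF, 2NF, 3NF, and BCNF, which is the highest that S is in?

3NF

Candidate keys: {AgentID, ClaimID}, {ClaimID, Premium, VIN, VehicleID}, {ClaimID, Region}. Prime attributes: {AgentID, ClaimID, Premium, Region, VIN, VehicleID}.
Region --> AgentID breaks BCNF: {Region}⁺ = {AgentID, Region}, so {Region} is not a superkey.
But every attribute on its right side ({AgentID}) is prime, and the same holds for every other non-superkey FD, so 3NF still holds.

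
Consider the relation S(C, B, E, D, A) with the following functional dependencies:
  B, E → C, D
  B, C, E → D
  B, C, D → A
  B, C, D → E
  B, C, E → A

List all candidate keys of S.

{B, C, D}, {B, E}

No FD produces {B}, so it must be in every candidate key.
{B, E} is a candidate key since {B, E}⁺ = {A, B, C, D, E} covers every attribute.
{B, C, D} is a candidate key since {B, C, D}⁺ = {A, B, C, D, E} covers every attribute.
Any other superkey properly contains one of these, so there are no further candidate keys.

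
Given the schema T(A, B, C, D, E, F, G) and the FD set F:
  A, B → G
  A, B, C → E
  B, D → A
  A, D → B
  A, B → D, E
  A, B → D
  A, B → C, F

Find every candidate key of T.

Closure of {A, B} is {A, B, C, D, E, F, G}, the whole schema; {A, B} is a candidate key.
Closure of {A, D} is {A, B, C, D, E, F, G}, the whole schema; {A, D} is a candidate key.
Closure of {B, D} is {A, B, C, D, E, F, G}, the whole schema; {B, D} is a candidate key.
These are minimal and exhaustive — every other superkey contains one of them.

{A, B}, {A, D}, {B, D}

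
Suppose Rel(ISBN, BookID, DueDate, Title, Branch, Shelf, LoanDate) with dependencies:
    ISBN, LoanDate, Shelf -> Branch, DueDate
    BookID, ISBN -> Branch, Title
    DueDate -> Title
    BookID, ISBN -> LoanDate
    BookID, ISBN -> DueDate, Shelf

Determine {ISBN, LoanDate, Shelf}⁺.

{Branch, DueDate, ISBN, LoanDate, Shelf, Title}

Start with {ISBN, LoanDate, Shelf}.
ISBN, LoanDate, Shelf -> Branch, DueDate applies; add {Branch, DueDate} → now {Branch, DueDate, ISBN, LoanDate, Shelf}.
DueDate -> Title applies; add {Title} → now {Branch, DueDate, ISBN, LoanDate, Shelf, Title}.
No further FD applies.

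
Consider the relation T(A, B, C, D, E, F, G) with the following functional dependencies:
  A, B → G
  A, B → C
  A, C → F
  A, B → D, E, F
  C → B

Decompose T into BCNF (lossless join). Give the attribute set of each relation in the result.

{A, C, D, E, F, G}; {B, C}

Candidate keys of the original relation: {A, B}, {A, C}.
Within {A, B, C, D, E, F, G}: {C}⁺ ∩ {A, B, C, D, E, F, G} = {B, C}, not the whole set, so C → B violates BCNF; decompose into {B, C} and {A, C, D, E, F, G}.
{B, C} is in BCNF.
{A, C, D, E, F, G} is in BCNF.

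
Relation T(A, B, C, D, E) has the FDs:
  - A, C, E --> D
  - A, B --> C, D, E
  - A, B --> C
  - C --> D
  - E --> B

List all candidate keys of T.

{A, B}, {A, E}

No FD produces {A}, so it must be in every candidate key.
{A, B}⁺ = {A, B, C, D, E} — all of the relation — so {A, B} is a candidate key.
{A, E}⁺ = {A, B, C, D, E} — all of the relation — so {A, E} is a candidate key.
These are minimal and exhaustive — every other superkey contains one of them.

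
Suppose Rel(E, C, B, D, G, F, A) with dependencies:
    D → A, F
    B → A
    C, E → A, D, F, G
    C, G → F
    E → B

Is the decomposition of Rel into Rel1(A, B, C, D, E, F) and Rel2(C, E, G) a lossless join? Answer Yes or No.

The shared attributes are {C, E} and {C, E}⁺ = {A, B, C, D, E, F, G}.
Since Rel1 ⊆ {A, B, C, D, E, F, G}, the intersection is a superkey of Rel1; the decomposition is lossless.

Yes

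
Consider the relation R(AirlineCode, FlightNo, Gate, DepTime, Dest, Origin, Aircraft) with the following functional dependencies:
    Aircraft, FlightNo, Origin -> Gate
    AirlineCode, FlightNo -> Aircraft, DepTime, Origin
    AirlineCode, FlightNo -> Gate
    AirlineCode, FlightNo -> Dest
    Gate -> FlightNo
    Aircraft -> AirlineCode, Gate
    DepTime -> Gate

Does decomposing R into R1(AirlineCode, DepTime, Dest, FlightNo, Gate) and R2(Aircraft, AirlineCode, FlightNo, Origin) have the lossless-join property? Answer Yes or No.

Common attributes: {AirlineCode, FlightNo}; their closure is {Aircraft, AirlineCode, DepTime, Dest, FlightNo, Gate, Origin}.
R1 is contained in that closure, so R1 ∩ R2 -> R1 holds and the join is lossless.

Yes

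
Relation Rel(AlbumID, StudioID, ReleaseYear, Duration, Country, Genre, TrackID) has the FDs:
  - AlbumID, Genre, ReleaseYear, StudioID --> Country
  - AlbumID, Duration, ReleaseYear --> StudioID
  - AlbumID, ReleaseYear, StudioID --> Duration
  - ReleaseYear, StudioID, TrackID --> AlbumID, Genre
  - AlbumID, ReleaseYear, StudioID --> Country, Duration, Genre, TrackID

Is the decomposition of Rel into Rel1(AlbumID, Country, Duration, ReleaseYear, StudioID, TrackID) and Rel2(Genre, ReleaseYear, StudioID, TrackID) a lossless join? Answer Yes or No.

Yes

Common attributes: {ReleaseYear, StudioID, TrackID}; their closure is {AlbumID, Country, Duration, Genre, ReleaseYear, StudioID, TrackID}.
This includes all of Rel1, so the common attributes are a superkey of Rel1 — the join is lossless.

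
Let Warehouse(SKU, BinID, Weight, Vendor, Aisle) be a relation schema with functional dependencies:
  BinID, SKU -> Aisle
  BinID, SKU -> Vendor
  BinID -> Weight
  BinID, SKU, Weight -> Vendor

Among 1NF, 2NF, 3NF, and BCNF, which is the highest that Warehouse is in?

1NF

Candidate key: {BinID, SKU}. Prime attributes: {BinID, SKU}.
For BinID -> Weight we have {BinID}⁺ = {BinID, Weight}; {BinID} is not a superkey, so BCNF fails.
Because {Weight} is non-prime and the left side of BinID -> Weight is not a superkey, the relation is not in 3NF.
The proper key subset {BinID} of {BinID, SKU} determines non-prime {Weight}, so the relation is not even in 2NF.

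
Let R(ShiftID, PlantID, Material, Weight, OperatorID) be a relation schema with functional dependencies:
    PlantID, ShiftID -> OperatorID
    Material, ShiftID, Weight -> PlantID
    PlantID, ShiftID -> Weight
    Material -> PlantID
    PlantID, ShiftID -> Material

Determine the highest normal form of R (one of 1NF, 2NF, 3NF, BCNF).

Candidate keys: {Material, ShiftID}, {PlantID, ShiftID}. Prime attributes: {Material, PlantID, ShiftID}.
Material -> PlantID: {Material}⁺ = {Material, PlantID}, which is not all of the attributes, so the left side is not a superkey — BCNF is violated.
Since {PlantID} ⊆ prime attributes and every other non-superkey FD also has a prime right side, the schema is in 3NF.

3NF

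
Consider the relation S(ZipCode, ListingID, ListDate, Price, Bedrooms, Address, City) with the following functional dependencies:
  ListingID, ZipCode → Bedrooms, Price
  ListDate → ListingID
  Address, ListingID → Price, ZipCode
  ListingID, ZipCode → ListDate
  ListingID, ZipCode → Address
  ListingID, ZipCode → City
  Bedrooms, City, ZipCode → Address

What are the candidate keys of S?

{Address, ListDate}⁺ = {Address, Bedrooms, City, ListDate, ListingID, Price, ZipCode} — all of the relation — so {Address, ListDate} is a candidate key.
{Address, ListingID}⁺ = {Address, Bedrooms, City, ListDate, ListingID, Price, ZipCode} — all of the relation — so {Address, ListingID} is a candidate key.
{ListDate, ZipCode}⁺ = {Address, Bedrooms, City, ListDate, ListingID, Price, ZipCode} — all of the relation — so {ListDate, ZipCode} is a candidate key.
{ListingID, ZipCode}⁺ = {Address, Bedrooms, City, ListDate, ListingID, Price, ZipCode} — all of the relation — so {ListingID, ZipCode} is a candidate key.
These are minimal and exhaustive — every other superkey contains one of them.

{Address, ListDate}, {Address, ListingID}, {ListDate, ZipCode}, {ListingID, ZipCode}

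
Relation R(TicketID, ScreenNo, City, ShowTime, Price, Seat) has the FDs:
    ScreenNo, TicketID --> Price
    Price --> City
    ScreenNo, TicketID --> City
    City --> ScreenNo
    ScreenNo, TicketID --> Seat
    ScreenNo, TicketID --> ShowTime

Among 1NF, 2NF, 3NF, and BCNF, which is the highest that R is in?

3NF

Candidate keys: {City, TicketID}, {Price, TicketID}, {ScreenNo, TicketID}. Prime attributes: {City, Price, ScreenNo, TicketID}.
For Price --> City we have {Price}⁺ = {City, Price, ScreenNo}; {Price} is not a superkey, so BCNF fails.
But every attribute on its right side ({City}) is prime, and the same holds for every other non-superkey FD, so 3NF still holds.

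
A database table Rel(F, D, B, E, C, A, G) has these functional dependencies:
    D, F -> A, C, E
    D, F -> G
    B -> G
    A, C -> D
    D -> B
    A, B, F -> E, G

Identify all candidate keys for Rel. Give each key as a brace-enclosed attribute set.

{F} never appears on the right of any FD, so every key must include it.
Closure of {D, F} is {A, B, C, D, E, F, G}, the whole schema; {D, F} is a candidate key.
Closure of {A, C, F} is {A, B, C, D, E, F, G}, the whole schema; {A, C, F} is a candidate key.
These are minimal and exhaustive — every other superkey contains one of them.

{A, C, F}, {D, F}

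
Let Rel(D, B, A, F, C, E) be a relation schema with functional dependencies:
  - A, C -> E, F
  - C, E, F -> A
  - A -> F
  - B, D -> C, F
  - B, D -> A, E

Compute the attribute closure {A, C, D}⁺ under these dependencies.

{A, C, D, E, F}

Start with {A, C, D}.
A, C -> E, F applies; add {E, F} → now {A, C, D, E, F}.
No further FD applies.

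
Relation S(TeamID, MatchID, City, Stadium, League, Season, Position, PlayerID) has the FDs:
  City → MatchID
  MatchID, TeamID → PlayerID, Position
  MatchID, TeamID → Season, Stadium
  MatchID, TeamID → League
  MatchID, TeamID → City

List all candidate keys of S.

Attributes never on any right-hand side: {TeamID} — every candidate key must contain it.
{City, TeamID}⁺ = {City, League, MatchID, PlayerID, Position, Season, Stadium, TeamID}, which is every attribute, so {City, TeamID} is a candidate key.
{MatchID, TeamID}⁺ = {City, League, MatchID, PlayerID, Position, Season, Stadium, TeamID}, which is every attribute, so {MatchID, TeamID} is a candidate key.
These are minimal and exhaustive — every other superkey contains one of them.

{City, TeamID}, {MatchID, TeamID}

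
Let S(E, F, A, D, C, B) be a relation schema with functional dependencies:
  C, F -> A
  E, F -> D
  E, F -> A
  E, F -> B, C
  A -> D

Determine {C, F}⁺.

{A, C, D, F}

Start with {C, F}.
C, F -> A applies; add {A} → now {A, C, F}.
A -> D applies; add {D} → now {A, C, D, F}.
No further FD applies.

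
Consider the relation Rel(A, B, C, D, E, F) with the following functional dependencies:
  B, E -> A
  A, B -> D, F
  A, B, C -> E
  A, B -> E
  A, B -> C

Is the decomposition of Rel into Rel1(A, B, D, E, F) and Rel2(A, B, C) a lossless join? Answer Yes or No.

Yes

The shared attributes are {A, B} and {A, B}⁺ = {A, B, C, D, E, F}.
Rel1 is contained in that closure, so Rel1 ∩ Rel2 -> Rel1 holds and the join is lossless.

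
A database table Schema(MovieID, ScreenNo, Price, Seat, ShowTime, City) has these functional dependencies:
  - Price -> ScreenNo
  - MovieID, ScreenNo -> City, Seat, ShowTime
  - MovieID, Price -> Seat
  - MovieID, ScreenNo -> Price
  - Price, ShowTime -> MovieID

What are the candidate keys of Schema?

{MovieID, Price}, {MovieID, ScreenNo}, {Price, ShowTime}

Closure of {MovieID, Price} is {City, MovieID, Price, ScreenNo, Seat, ShowTime}, the whole schema; {MovieID, Price} is a candidate key.
Closure of {MovieID, ScreenNo} is {City, MovieID, Price, ScreenNo, Seat, ShowTime}, the whole schema; {MovieID, ScreenNo} is a candidate key.
Closure of {Price, ShowTime} is {City, MovieID, Price, ScreenNo, Seat, ShowTime}, the whole schema; {Price, ShowTime} is a candidate key.
These are minimal and exhaustive — every other superkey contains one of them.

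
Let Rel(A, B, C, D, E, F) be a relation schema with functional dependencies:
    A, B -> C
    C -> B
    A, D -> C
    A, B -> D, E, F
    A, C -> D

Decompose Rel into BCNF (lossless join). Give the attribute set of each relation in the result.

{A, C, D, E, F}; {B, C}

Candidate keys of the original relation: {A, B}, {A, C}, {A, D}.
{A, B, C, D, E, F}: {C} determines {B, C} here but is not a superkey — split on C -> B, giving {B, C} and {A, C, D, E, F}.
{B, C} has no BCNF violation.
{A, C, D, E, F} has no BCNF violation.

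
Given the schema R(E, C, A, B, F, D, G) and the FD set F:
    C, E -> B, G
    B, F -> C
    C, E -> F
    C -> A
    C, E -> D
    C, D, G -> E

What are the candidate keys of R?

Closure of {C, E} is {A, B, C, D, E, F, G}, the whole schema; {C, E} is a candidate key.
Closure of {B, E, F} is {A, B, C, D, E, F, G}, the whole schema; {B, E, F} is a candidate key.
Closure of {C, D, G} is {A, B, C, D, E, F, G}, the whole schema; {C, D, G} is a candidate key.
Closure of {B, D, F, G} is {A, B, C, D, E, F, G}, the whole schema; {B, D, F, G} is a candidate key.
These are minimal and exhaustive — every other superkey contains one of them.

{B, D, F, G}, {B, E, F}, {C, D, G}, {C, E}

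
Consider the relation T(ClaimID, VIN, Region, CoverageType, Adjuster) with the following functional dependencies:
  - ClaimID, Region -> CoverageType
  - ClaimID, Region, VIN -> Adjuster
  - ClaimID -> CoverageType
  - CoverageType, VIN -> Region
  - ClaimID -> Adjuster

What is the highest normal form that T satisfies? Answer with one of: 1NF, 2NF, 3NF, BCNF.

Candidate key: {ClaimID, VIN}. Prime attributes: {ClaimID, VIN}.
For ClaimID, Region -> CoverageType we have {ClaimID, Region}⁺ = {Adjuster, ClaimID, CoverageType, Region}; {ClaimID, Region} is not a superkey, so BCNF fails.
ClaimID, Region -> CoverageType determines the non-prime attribute {CoverageType} from a non-superkey — 3NF is violated.
Since {ClaimID} ⊂ {ClaimID, VIN} and {ClaimID}⁺ ⊇ {Adjuster, CoverageType} with {Adjuster, CoverageType} non-prime, there is a partial dependency; 2NF fails.

1NF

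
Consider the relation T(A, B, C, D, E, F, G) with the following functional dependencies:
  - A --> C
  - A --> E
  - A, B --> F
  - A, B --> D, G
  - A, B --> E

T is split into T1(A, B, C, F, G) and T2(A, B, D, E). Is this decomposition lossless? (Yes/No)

Yes

Common attributes: {A, B}; their closure is {A, B, C, D, E, F, G}.
T1 is contained in that closure, so T1 ∩ T2 --> T1 holds and the join is lossless.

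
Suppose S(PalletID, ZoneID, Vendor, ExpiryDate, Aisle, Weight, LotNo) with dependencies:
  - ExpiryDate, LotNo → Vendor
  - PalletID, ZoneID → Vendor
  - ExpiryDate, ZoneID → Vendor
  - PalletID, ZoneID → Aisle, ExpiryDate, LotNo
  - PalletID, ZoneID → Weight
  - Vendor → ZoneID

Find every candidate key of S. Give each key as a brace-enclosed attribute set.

{ExpiryDate, LotNo, PalletID}, {PalletID, Vendor}, {PalletID, ZoneID}

Attributes never on any right-hand side: {PalletID} — every candidate key must contain it.
Closure of {PalletID, Vendor} is {Aisle, ExpiryDate, LotNo, PalletID, Vendor, Weight, ZoneID}, the whole schema; {PalletID, Vendor} is a candidate key.
Closure of {PalletID, ZoneID} is {Aisle, ExpiryDate, LotNo, PalletID, Vendor, Weight, ZoneID}, the whole schema; {PalletID, ZoneID} is a candidate key.
Closure of {ExpiryDate, LotNo, PalletID} is {Aisle, ExpiryDate, LotNo, PalletID, Vendor, Weight, ZoneID}, the whole schema; {ExpiryDate, LotNo, PalletID} is a candidate key.
Any other superkey properly contains one of these, so there are no further candidate keys.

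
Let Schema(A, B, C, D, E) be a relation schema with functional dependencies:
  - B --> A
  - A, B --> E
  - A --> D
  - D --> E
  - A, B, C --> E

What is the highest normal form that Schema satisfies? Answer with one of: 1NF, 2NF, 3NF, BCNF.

1NF

Candidate key: {B, C}. Prime attributes: {B, C}.
B --> A: {B}⁺ = {A, B, D, E}, which is not all of the attributes, so the left side is not a superkey — BCNF is violated.
Because {A} is non-prime and the left side of B --> A is not a superkey, the relation is not in 3NF.
{B} is a proper subset of the key {B, C}, and {B}⁺ contains the non-prime attributes {A, D, E} — a partial dependency, so 2NF is violated.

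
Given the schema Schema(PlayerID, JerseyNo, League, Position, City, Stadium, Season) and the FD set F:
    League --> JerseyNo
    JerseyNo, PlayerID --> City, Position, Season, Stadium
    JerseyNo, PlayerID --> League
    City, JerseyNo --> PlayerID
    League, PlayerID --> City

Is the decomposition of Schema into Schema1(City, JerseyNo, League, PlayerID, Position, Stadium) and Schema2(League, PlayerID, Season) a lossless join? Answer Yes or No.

Schema1 ∩ Schema2 = {League, PlayerID}; its closure under F is {City, JerseyNo, League, PlayerID, Position, Season, Stadium}.
Since Schema1 ⊆ {City, JerseyNo, League, PlayerID, Position, Season, Stadium}, the intersection is a superkey of Schema1; the decomposition is lossless.

Yes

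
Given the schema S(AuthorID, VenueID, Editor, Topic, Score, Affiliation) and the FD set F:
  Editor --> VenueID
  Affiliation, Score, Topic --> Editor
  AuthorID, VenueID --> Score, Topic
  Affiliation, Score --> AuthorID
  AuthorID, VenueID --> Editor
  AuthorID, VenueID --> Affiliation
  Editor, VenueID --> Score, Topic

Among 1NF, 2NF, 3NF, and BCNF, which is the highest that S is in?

Candidate keys: {Affiliation, Editor}, {Affiliation, Score, Topic}, {Affiliation, Score, VenueID}, {AuthorID, Editor}, {AuthorID, VenueID}. Prime attributes: {Affiliation, AuthorID, Editor, Score, Topic, VenueID}.
For Editor --> VenueID we have {Editor}⁺ = {Editor, Score, Topic, VenueID}; {Editor} is not a superkey, so BCNF fails.
Since {VenueID} ⊆ prime attributes and every other non-superkey FD also has a prime right side, the schema is in 3NF.

3NF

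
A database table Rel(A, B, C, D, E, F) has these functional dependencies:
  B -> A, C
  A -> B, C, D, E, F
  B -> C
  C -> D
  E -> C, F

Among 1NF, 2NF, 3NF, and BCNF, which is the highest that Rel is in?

2NF

Candidate keys: {A}, {B}. Prime attributes: {A, B}.
C -> D breaks BCNF: {C}⁺ = {C, D}, so {C} is not a superkey.
C -> D has non-prime {D} on the right and a non-superkey on the left, so 3NF fails.
With only single-attribute keys there can be no partial dependency, so 2NF holds.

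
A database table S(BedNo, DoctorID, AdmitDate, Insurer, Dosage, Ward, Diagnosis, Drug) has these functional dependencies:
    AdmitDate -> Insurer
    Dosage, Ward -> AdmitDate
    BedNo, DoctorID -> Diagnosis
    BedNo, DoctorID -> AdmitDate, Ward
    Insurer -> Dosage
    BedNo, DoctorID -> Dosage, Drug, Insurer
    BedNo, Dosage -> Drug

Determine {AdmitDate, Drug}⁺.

{AdmitDate, Dosage, Drug, Insurer}

Start with {AdmitDate, Drug}.
AdmitDate -> Insurer applies; add {Insurer} → now {AdmitDate, Drug, Insurer}.
Insurer -> Dosage applies; add {Dosage} → now {AdmitDate, Dosage, Drug, Insurer}.
No further FD applies.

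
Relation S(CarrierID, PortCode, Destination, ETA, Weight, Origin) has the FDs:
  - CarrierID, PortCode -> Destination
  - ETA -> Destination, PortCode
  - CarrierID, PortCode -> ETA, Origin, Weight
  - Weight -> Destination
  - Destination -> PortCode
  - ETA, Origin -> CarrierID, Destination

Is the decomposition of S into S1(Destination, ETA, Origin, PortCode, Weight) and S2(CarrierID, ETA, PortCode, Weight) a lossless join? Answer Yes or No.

No

The shared attributes are {ETA, PortCode, Weight} and {ETA, PortCode, Weight}⁺ = {Destination, ETA, PortCode, Weight}.
Neither S1 nor S2 is contained in that closure, so the decomposition is lossy.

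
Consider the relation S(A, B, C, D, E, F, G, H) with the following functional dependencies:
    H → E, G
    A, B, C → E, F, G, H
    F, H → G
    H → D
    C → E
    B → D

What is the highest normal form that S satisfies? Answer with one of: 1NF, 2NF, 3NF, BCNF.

Candidate key: {A, B, C}. Prime attributes: {A, B, C}.
H → E, G breaks BCNF: {H}⁺ = {D, E, G, H}, so {H} is not a superkey.
H → E, G determines the non-prime attributes {E, G} from a non-superkey — 3NF is violated.
The proper key subset {B} of {A, B, C} determines non-prime {D}, so the relation is not even in 2NF.

1NF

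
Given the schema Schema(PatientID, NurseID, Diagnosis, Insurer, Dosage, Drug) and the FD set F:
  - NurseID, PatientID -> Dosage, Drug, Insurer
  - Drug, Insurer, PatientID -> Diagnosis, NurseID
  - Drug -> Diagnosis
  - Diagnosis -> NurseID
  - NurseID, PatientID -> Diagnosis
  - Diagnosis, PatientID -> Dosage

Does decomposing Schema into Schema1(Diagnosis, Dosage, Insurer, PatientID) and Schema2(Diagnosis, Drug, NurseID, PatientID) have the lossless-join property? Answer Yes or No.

Yes

Common attributes: {Diagnosis, PatientID}; their closure is {Diagnosis, Dosage, Drug, Insurer, NurseID, PatientID}.
This includes all of Schema1, so the common attributes are a superkey of Schema1 — the join is lossless.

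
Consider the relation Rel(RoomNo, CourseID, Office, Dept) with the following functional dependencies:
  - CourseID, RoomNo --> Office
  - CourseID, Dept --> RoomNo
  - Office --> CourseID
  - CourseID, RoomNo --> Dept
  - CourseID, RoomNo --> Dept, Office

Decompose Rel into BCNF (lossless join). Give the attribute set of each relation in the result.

Candidate keys of the original relation: {CourseID, Dept}, {CourseID, RoomNo}, {Dept, Office}, {Office, RoomNo}.
Within {CourseID, Dept, Office, RoomNo}: {Office}⁺ ∩ {CourseID, Dept, Office, RoomNo} = {CourseID, Office}, not the whole set, so Office --> CourseID violates BCNF; decompose into {CourseID, Office} and {Dept, Office, RoomNo}.
{CourseID, Office}: every determinant is a superkey — BCNF.
{Dept, Office, RoomNo}: every determinant is a superkey — BCNF.

{CourseID, Office}; {Dept, Office, RoomNo}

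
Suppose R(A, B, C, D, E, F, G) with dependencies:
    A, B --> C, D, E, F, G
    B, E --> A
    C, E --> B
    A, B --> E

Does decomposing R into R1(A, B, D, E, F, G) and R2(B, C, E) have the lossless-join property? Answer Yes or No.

Yes

Common attributes: {B, E}; their closure is {A, B, C, D, E, F, G}.
R1 is contained in that closure, so R1 ∩ R2 --> R1 holds and the join is lossless.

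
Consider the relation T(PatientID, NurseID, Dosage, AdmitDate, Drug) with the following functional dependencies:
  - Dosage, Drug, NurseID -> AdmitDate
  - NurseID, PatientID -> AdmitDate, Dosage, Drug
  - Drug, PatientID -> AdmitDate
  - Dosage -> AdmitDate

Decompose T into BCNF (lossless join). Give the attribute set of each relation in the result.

Candidate key of the original relation: {NurseID, PatientID}.
In {AdmitDate, Dosage, Drug, NurseID, PatientID}, {Dosage, Drug, NurseID} is not a superkey ({Dosage, Drug, NurseID}⁺ restricted to this set is {AdmitDate, Dosage, Drug, NurseID}), so split on Dosage, Drug, NurseID -> AdmitDate into {AdmitDate, Dosage, Drug, NurseID} and {Dosage, Drug, NurseID, PatientID}.
In {AdmitDate, Dosage, Drug, NurseID}, {Dosage} is not a superkey ({Dosage}⁺ restricted to this set is {AdmitDate, Dosage}), so split on Dosage -> AdmitDate into {AdmitDate, Dosage} and {Dosage, Drug, NurseID}.
{AdmitDate, Dosage} has no BCNF violation.
{Dosage, Drug, NurseID} has no BCNF violation.
{Dosage, Drug, NurseID, PatientID} has no BCNF violation.

{AdmitDate, Dosage}; {Dosage, Drug, NurseID, PatientID}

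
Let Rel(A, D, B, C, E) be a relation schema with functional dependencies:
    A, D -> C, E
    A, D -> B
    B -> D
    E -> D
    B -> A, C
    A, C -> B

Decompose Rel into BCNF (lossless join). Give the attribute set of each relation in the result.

{A, B, C, E}; {D, E}

Candidate keys of the original relation: {A, C}, {A, D}, {A, E}, {B}.
Within {A, B, C, D, E}: {E}⁺ ∩ {A, B, C, D, E} = {D, E}, not the whole set, so E -> D violates BCNF; decompose into {D, E} and {A, B, C, E}.
{D, E}: every determinant is a superkey — BCNF.
{A, B, C, E}: every determinant is a superkey — BCNF.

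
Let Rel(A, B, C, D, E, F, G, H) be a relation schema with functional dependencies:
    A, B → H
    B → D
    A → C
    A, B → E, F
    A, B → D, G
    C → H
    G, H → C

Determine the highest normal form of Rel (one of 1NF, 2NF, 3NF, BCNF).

Candidate key: {A, B}. Prime attributes: {A, B}.
B → D: {B}⁺ = {B, D}, which is not all of the attributes, so the left side is not a superkey — BCNF is violated.
Because {D} is non-prime and the left side of B → D is not a superkey, the relation is not in 3NF.
{A} is a proper subset of the key {A, B}, and {A}⁺ contains the non-prime attributes {C, H} — a partial dependency, so 2NF is violated.

1NF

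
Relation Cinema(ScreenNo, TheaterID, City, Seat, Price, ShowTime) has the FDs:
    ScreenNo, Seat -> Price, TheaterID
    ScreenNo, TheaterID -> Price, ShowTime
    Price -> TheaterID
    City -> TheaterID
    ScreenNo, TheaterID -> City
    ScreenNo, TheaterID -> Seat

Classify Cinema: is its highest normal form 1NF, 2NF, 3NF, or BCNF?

3NF

Candidate keys: {City, ScreenNo}, {Price, ScreenNo}, {ScreenNo, Seat}, {ScreenNo, TheaterID}. Prime attributes: {City, Price, ScreenNo, Seat, TheaterID}.
Price -> TheaterID breaks BCNF: {Price}⁺ = {Price, TheaterID}, so {Price} is not a superkey.
Its right-hand attributes {TheaterID} are all prime, as are those of every other non-superkey FD — the relation is in 3NF.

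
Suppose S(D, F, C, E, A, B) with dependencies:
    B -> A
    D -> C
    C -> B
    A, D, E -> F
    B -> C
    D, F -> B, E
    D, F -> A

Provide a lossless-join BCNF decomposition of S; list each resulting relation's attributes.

{A, B, C}; {B, D}; {D, E, F}

Candidate keys of the original relation: {D, E}, {D, F}.
Within {A, B, C, D, E, F}: {B}⁺ ∩ {A, B, C, D, E, F} = {A, B, C}, not the whole set, so B -> A, C violates BCNF; decompose into {A, B, C} and {B, D, E, F}.
{A, B, C} has no BCNF violation.
Within {B, D, E, F}: {D}⁺ ∩ {B, D, E, F} = {B, D}, not the whole set, so D -> B violates BCNF; decompose into {B, D} and {D, E, F}.
{B, D} has no BCNF violation.
{D, E, F} has no BCNF violation.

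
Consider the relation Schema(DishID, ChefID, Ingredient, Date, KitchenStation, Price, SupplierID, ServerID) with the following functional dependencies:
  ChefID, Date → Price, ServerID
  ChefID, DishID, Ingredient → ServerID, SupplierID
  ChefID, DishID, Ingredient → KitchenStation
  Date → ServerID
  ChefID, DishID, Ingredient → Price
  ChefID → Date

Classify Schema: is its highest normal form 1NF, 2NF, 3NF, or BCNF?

Candidate key: {ChefID, DishID, Ingredient}. Prime attributes: {ChefID, DishID, Ingredient}.
ChefID, Date → Price, ServerID breaks BCNF: {ChefID, Date}⁺ = {ChefID, Date, Price, ServerID}, so {ChefID, Date} is not a superkey.
ChefID, Date → Price, ServerID determines the non-prime attributes {Price, ServerID} from a non-superkey — 3NF is violated.
The proper key subset {ChefID} of {ChefID, DishID, Ingredient} determines non-prime {Date, Price, ServerID}, so the relation is not even in 2NF.

1NF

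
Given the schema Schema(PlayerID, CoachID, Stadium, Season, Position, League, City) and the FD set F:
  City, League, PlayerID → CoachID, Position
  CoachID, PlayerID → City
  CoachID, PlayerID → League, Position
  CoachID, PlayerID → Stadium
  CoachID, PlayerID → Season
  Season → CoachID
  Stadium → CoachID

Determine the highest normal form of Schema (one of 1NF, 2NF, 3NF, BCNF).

3NF

Candidate keys: {City, League, PlayerID}, {CoachID, PlayerID}, {PlayerID, Season}, {PlayerID, Stadium}. Prime attributes: {City, CoachID, League, PlayerID, Season, Stadium}.
Season → CoachID breaks BCNF: {Season}⁺ = {CoachID, Season}, so {Season} is not a superkey.
Its right-hand attributes {CoachID} are all prime, as are those of every other non-superkey FD — the relation is in 3NF.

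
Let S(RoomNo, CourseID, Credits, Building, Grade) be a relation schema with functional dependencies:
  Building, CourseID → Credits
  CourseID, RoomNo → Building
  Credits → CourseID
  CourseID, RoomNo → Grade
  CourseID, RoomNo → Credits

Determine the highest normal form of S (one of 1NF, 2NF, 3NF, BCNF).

Candidate keys: {CourseID, RoomNo}, {Credits, RoomNo}. Prime attributes: {CourseID, Credits, RoomNo}.
Building, CourseID → Credits breaks BCNF: {Building, CourseID}⁺ = {Building, CourseID, Credits}, so {Building, CourseID} is not a superkey.
Since {Credits} ⊆ prime attributes and every other non-superkey FD also has a prime right side, the schema is in 3NF.

3NF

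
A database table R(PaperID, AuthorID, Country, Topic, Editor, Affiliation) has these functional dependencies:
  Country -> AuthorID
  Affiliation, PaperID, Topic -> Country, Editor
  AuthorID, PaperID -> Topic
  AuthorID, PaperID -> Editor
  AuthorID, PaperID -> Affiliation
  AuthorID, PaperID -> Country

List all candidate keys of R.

{Affiliation, PaperID, Topic}, {AuthorID, PaperID}, {Country, PaperID}

No FD produces {PaperID}, so it must be in every candidate key.
{AuthorID, PaperID} is a candidate key since {AuthorID, PaperID}⁺ = {Affiliation, AuthorID, Country, Editor, PaperID, Topic} covers every attribute.
{Country, PaperID} is a candidate key since {Country, PaperID}⁺ = {Affiliation, AuthorID, Country, Editor, PaperID, Topic} covers every attribute.
{Affiliation, PaperID, Topic} is a candidate key since {Affiliation, PaperID, Topic}⁺ = {Affiliation, AuthorID, Country, Editor, PaperID, Topic} covers every attribute.
No proper subset of any of these is a key, and no other minimal superkey exists.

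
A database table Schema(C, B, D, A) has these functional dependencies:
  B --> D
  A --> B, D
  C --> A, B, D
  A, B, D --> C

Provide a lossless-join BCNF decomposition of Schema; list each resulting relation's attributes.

Candidate keys of the original relation: {A}, {C}.
In {A, B, C, D}, {B} is not a superkey ({B}⁺ restricted to this set is {B, D}), so split on B --> D into {B, D} and {A, B, C}.
{B, D}: every determinant is a superkey — BCNF.
{A, B, C}: every determinant is a superkey — BCNF.

{A, B, C}; {B, D}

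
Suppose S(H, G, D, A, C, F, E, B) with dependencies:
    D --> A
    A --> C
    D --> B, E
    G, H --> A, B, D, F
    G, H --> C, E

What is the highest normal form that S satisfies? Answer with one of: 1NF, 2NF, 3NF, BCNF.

Candidate key: {G, H}. Prime attributes: {G, H}.
For D --> A we have {D}⁺ = {A, B, C, D, E}; {D} is not a superkey, so BCNF fails.
D --> A has non-prime {A} on the right and a non-superkey on the left, so 3NF fails.
No non-prime attribute depends on a proper subset of any candidate key, so 2NF holds.

2NF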